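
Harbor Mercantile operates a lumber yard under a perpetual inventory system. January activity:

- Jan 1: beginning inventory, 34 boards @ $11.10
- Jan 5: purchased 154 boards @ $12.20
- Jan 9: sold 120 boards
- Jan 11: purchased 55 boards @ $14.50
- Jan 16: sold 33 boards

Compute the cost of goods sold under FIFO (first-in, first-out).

COGS = $1,829.20

Jan 9, 120 sold [FIFO — oldest first]: 34 @ $11.10 + 86 @ $12.20 = $1,426.60
Jan 16, 33 sold [FIFO — oldest first]: 33 @ $12.20 = $402.60
Total COGS = $1,426.60 + $402.60 = $1,829.20
Ending inventory: 35 @ $12.20 + 55 @ $14.50 = $1,224.50
Check: goods available $3,053.70 = COGS $1,829.20 + ending $1,224.50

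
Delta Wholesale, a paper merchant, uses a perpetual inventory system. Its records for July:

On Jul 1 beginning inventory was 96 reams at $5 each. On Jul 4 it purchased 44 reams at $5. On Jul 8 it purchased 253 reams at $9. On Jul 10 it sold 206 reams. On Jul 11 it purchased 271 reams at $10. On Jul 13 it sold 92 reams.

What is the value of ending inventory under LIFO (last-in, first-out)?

Ending inventory = $2,913

Jul 10, 206 sold [LIFO — newest first]: 206 @ $9 = $1,854
Jul 13, 92 sold [LIFO — newest first]: 92 @ $10 = $920
Total COGS = $1,854 + $920 = $2,774
Ending inventory: 96 @ $5 + 44 @ $5 + 47 @ $9 + 179 @ $10 = $2,913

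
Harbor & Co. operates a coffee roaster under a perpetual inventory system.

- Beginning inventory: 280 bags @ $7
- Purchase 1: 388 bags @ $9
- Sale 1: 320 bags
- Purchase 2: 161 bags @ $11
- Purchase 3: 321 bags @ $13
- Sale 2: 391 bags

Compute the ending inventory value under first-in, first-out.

Sale 1 (320) [FIFO — oldest first]: 280 @ $7 + 40 @ $9 = $2,320
Sale 2 (391) [FIFO — oldest first]: 348 @ $9 + 43 @ $11 = $3,605
Total COGS = $2,320 + $3,605 = $5,925
Ending inventory: 118 @ $11 + 321 @ $13 = $5,471
Check: goods available $11,396 = COGS $5,925 + ending $5,471

Ending inventory = $5,471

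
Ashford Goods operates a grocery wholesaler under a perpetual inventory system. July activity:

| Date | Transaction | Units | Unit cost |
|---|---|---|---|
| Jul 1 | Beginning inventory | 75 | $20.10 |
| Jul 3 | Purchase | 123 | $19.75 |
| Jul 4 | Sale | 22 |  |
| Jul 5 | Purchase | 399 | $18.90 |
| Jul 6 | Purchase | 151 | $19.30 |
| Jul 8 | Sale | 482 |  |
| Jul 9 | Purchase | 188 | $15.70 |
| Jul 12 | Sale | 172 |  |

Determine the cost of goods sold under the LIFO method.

COGS = $12,305.10

Jul 4, 22 sold [LIFO — newest first]: 22 @ $19.75 = $434.50
Jul 8, 482 sold [LIFO — newest first]: 151 @ $19.30 + 331 @ $18.90 = $9,170.20
Jul 12, 172 sold [LIFO — newest first]: 172 @ $15.70 = $2,700.40
Total COGS = $434.50 + $9,170.20 + $2,700.40 = $12,305.10
Ending inventory: 75 @ $20.10 + 101 @ $19.75 + 68 @ $18.90 + 16 @ $15.70 = $5,038.65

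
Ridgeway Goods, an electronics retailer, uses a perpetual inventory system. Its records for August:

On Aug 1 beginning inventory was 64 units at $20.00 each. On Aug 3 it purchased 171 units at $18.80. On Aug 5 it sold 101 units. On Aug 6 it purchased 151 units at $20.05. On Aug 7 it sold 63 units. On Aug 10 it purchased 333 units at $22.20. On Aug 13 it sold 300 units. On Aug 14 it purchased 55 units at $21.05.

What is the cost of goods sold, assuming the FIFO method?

COGS = $9,253.95

Aug 5, 101 sold [FIFO — oldest first]: 64 @ $20.00 + 37 @ $18.80 = $1,975.60
Aug 7, 63 sold [FIFO — oldest first]: 63 @ $18.80 = $1,184.40
Aug 13, 300 sold [FIFO — oldest first]: 71 @ $18.80 + 151 @ $20.05 + 78 @ $22.20 = $6,093.95
Total COGS = $1,975.60 + $1,184.40 + $6,093.95 = $9,253.95
Ending inventory: 255 @ $22.20 + 55 @ $21.05 = $6,818.75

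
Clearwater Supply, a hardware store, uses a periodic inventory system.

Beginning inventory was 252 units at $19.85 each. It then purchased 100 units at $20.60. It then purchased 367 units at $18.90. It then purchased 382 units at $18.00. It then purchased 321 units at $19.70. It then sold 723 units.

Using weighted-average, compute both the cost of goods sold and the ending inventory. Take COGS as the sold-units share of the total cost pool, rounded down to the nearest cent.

COGS = $13,828.62; ending inventory = $13,369.58

Sale 1, sell 723: 723/1422 × $27,198.20 → $13,828.62
Ending inventory (cost pool remaining) = $13,369.58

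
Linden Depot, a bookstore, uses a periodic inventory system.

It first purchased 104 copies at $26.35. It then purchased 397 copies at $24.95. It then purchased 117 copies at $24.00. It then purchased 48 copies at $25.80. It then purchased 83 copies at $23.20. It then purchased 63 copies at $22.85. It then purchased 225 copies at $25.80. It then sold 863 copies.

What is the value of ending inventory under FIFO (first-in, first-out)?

Sale 1 (863) [FIFO — oldest first]: 104 @ $26.35 + 397 @ $24.95 + 117 @ $24.00 + 48 @ $25.80 + 83 @ $23.20 + 63 @ $22.85 + 51 @ $25.80 = $21,372.90
Ending inventory: 174 @ $25.80 = $4,489.20

Ending inventory = $4,489.20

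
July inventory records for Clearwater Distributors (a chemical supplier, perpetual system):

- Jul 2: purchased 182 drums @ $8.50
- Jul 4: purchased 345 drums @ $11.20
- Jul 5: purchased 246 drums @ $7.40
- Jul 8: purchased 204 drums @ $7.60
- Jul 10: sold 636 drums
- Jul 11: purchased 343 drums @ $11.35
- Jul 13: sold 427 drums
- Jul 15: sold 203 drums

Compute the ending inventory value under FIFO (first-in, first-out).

Ending inventory = $612.90

Jul 10, 636 sold [FIFO — oldest first]: 182 @ $8.50 + 345 @ $11.20 + 109 @ $7.40 = $6,217.60
Jul 13, 427 sold [FIFO — oldest first]: 137 @ $7.40 + 204 @ $7.60 + 86 @ $11.35 = $3,540.30
Jul 15, 203 sold [FIFO — oldest first]: 203 @ $11.35 = $2,304.05
Total COGS = $6,217.60 + $3,540.30 + $2,304.05 = $12,061.95
Ending inventory: 54 @ $11.35 = $612.90
Check: goods available $12,674.85 = COGS $12,061.95 + ending $612.90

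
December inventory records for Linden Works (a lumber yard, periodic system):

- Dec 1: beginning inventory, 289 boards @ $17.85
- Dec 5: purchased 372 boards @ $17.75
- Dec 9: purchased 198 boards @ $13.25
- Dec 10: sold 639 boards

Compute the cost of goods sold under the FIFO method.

COGS = $11,371.15

Dec 10, 639 sold [FIFO — oldest first]: 289 @ $17.85 + 350 @ $17.75 = $11,371.15
Ending inventory: 22 @ $17.75 + 198 @ $13.25 = $3,014.00
Check: goods available $14,385.15 = COGS $11,371.15 + ending $3,014.00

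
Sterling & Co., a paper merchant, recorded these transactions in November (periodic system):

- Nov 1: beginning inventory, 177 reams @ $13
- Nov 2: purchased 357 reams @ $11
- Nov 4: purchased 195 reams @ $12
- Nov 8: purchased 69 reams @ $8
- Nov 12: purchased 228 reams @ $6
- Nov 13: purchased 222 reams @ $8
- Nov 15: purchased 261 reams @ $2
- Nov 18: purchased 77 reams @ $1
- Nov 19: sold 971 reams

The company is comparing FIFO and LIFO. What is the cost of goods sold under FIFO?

COGS = $10,158

FIFO COGS: 177 @ $13 + 357 @ $11 + 195 @ $12 + 69 @ $8 + 173 @ $6 = $10,158
LIFO COGS: 77 @ $1 + 261 @ $2 + 222 @ $8 + 228 @ $6 + 69 @ $8 + 114 @ $12 = $5,663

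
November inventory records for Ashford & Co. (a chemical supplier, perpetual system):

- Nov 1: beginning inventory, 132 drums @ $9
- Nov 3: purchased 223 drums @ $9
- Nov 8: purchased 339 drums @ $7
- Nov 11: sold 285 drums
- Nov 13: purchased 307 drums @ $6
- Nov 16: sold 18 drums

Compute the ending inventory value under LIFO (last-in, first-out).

Nov 11, 285 sold [LIFO — newest first]: 285 @ $7 = $1,995
Nov 16, 18 sold [LIFO — newest first]: 18 @ $6 = $108
Total COGS = $1,995 + $108 = $2,103
Ending inventory: 132 @ $9 + 223 @ $9 + 54 @ $7 + 289 @ $6 = $5,307
Check: goods available $7,410 = COGS $2,103 + ending $5,307

Ending inventory = $5,307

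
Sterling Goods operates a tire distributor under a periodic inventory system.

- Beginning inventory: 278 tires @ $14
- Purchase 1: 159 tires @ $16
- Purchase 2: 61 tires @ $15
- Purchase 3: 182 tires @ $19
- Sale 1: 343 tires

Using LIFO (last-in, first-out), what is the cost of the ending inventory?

Sale 1 (343) [LIFO — newest first]: 182 @ $19 + 61 @ $15 + 100 @ $16 = $5,973
Ending inventory: 278 @ $14 + 59 @ $16 = $4,836

Ending inventory = $4,836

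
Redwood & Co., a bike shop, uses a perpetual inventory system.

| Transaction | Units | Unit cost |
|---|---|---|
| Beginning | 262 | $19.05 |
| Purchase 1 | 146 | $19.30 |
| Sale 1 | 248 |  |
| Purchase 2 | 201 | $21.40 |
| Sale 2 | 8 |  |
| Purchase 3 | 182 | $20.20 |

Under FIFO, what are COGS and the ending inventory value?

COGS = $4,876.80; ending inventory = $10,909.90

Sale 1 (248) [FIFO — oldest first]: 248 @ $19.05 = $4,724.40
Sale 2 (8) [FIFO — oldest first]: 8 @ $19.05 = $152.40
Total COGS = $4,724.40 + $152.40 = $4,876.80
Ending inventory: 6 @ $19.05 + 146 @ $19.30 + 201 @ $21.40 + 182 @ $20.20 = $10,909.90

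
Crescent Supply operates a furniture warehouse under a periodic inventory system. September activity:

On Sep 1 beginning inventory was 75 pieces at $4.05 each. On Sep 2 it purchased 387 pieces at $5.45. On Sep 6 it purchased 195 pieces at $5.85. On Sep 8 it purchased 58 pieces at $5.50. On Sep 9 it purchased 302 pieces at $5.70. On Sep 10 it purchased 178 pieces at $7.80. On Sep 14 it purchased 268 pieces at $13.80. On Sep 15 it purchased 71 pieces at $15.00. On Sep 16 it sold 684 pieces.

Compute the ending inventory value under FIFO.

Sep 16, 684 sold [FIFO — oldest first]: 75 @ $4.05 + 387 @ $5.45 + 195 @ $5.85 + 27 @ $5.50 = $3,702.15
Ending inventory: 31 @ $5.50 + 302 @ $5.70 + 178 @ $7.80 + 268 @ $13.80 + 71 @ $15.00 = $8,043.70
Check: goods available $11,745.85 = COGS $3,702.15 + ending $8,043.70

Ending inventory = $8,043.70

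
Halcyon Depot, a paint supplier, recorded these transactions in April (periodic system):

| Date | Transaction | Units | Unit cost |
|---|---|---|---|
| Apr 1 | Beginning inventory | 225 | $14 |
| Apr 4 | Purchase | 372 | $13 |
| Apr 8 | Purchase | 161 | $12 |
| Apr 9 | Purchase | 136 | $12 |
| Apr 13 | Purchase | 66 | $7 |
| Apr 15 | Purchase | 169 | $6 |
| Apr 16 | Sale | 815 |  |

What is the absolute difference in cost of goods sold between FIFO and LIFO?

FIFO COGS: 225 @ $14 + 372 @ $13 + 161 @ $12 + 57 @ $12 = $10,602
LIFO COGS: 169 @ $6 + 66 @ $7 + 136 @ $12 + 161 @ $12 + 283 @ $13 = $8,719
Difference = |$10,602 − $8,719| = $1,883

$1,883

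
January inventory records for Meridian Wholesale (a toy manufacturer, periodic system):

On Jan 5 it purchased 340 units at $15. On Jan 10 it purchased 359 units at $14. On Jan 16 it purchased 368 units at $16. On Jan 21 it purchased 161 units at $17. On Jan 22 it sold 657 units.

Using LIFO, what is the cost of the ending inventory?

Jan 22, 657 sold [LIFO — newest first]: 161 @ $17 + 368 @ $16 + 128 @ $14 = $10,417
Ending inventory: 340 @ $15 + 231 @ $14 = $8,334

Ending inventory = $8,334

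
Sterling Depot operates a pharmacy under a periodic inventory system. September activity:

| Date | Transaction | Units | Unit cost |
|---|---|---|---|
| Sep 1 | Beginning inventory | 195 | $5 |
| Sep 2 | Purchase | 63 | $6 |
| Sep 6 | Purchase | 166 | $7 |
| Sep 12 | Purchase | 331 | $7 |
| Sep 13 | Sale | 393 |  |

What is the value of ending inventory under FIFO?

Sep 13, 393 sold [FIFO — oldest first]: 195 @ $5 + 63 @ $6 + 135 @ $7 = $2,298
Ending inventory: 31 @ $7 + 331 @ $7 = $2,534

Ending inventory = $2,534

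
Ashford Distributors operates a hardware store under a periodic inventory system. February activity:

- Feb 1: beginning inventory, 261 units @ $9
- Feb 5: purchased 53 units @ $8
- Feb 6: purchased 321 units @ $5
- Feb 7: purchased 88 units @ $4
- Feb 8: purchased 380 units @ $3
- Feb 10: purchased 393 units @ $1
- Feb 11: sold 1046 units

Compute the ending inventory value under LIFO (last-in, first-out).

Feb 11, 1046 sold [LIFO — newest first]: 393 @ $1 + 380 @ $3 + 88 @ $4 + 185 @ $5 = $2,810
Ending inventory: 261 @ $9 + 53 @ $8 + 136 @ $5 = $3,453
Check: goods available $6,263 = COGS $2,810 + ending $3,453

Ending inventory = $3,453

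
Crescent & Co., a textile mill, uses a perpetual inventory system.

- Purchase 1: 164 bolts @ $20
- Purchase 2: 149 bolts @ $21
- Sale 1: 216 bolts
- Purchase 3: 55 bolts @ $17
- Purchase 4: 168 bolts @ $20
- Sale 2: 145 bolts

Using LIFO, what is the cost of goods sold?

Sale 1 (216) [LIFO — newest first]: 149 @ $21 + 67 @ $20 = $4,469
Sale 2 (145) [LIFO — newest first]: 145 @ $20 = $2,900
Total COGS = $4,469 + $2,900 = $7,369
Ending inventory: 97 @ $20 + 55 @ $17 + 23 @ $20 = $3,335

COGS = $7,369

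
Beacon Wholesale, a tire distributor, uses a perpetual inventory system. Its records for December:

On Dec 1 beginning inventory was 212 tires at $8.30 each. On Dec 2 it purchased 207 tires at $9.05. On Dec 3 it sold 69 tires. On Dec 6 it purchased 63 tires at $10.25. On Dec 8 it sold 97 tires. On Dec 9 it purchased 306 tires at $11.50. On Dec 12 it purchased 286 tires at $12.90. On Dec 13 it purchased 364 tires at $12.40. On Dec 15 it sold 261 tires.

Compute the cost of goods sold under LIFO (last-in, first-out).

Dec 3, 69 sold [LIFO — newest first]: 69 @ $9.05 = $624.45
Dec 8, 97 sold [LIFO — newest first]: 63 @ $10.25 + 34 @ $9.05 = $953.45
Dec 15, 261 sold [LIFO — newest first]: 261 @ $12.40 = $3,236.40
Total COGS = $624.45 + $953.45 + $3,236.40 = $4,814.30
Ending inventory: 212 @ $8.30 + 104 @ $9.05 + 306 @ $11.50 + 286 @ $12.90 + 103 @ $12.40 = $11,186.40
Check: goods available $16,000.70 = COGS $4,814.30 + ending $11,186.40

COGS = $4,814.30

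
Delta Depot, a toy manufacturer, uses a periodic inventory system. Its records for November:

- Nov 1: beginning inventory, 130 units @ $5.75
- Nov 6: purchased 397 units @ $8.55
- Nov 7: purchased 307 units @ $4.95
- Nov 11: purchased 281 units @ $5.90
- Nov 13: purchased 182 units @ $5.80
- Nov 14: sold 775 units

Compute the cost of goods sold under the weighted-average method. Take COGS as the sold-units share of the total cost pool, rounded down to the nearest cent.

Nov 14, sell 775: 775/1297 × $8,375.00 → $5,004.33
Ending inventory (cost pool remaining) = $3,370.67

COGS = $5,004.33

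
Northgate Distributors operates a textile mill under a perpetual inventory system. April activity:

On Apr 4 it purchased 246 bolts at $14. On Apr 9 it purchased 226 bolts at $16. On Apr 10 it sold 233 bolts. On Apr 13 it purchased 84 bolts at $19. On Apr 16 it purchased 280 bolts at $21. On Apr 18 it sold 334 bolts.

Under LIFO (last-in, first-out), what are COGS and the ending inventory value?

Apr 10, 233 sold [LIFO — newest first]: 226 @ $16 + 7 @ $14 = $3,714
Apr 18, 334 sold [LIFO — newest first]: 280 @ $21 + 54 @ $19 = $6,906
Total COGS = $3,714 + $6,906 = $10,620
Ending inventory: 239 @ $14 + 30 @ $19 = $3,916
Check: goods available $14,536 = COGS $10,620 + ending $3,916

COGS = $10,620; ending inventory = $3,916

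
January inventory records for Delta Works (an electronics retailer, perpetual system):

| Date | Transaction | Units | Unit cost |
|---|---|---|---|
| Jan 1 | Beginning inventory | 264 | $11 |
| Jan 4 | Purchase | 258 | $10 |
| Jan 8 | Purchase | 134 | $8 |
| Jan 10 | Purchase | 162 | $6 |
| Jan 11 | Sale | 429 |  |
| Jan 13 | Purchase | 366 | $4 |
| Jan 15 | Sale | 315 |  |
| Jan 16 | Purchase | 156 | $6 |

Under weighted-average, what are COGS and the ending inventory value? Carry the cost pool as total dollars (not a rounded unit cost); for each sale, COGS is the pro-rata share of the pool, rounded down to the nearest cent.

After Jan 1: 264 on hand, pool $2,904.00 (≈ $11.0000 each)
After Jan 4: 522 on hand, pool $5,484.00 (≈ $10.5057 each)
After Jan 8: 656 on hand, pool $6,556.00 (≈ $9.9939 each)
After Jan 10: 818 on hand, pool $7,528.00 (≈ $9.2029 each)
Jan 11, sell 429: 429/818 × $7,528.00 → $3,948.05
After Jan 13: 755 on hand, pool $5,043.95 (≈ $6.6807 each)
Jan 15, sell 315: 315/755 × $5,043.95 → $2,104.42
After Jan 16: 596 on hand, pool $3,875.53 (≈ $6.5026 each)
Total COGS = $3,948.05 + $2,104.42 = $6,052.47
Ending inventory (cost pool remaining) = $3,875.53

COGS = $6,052.47; ending inventory = $3,875.53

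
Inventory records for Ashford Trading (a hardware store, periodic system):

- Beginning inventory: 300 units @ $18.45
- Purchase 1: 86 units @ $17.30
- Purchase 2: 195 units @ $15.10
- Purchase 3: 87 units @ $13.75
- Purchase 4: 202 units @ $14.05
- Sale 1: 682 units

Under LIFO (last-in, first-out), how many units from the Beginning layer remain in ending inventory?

Sale 1 (682) [LIFO — newest first]: 202 @ $14.05 + 87 @ $13.75 + 195 @ $15.10 + 86 @ $17.30 + 112 @ $18.45 = $10,533.05
Ending inventory: 188 @ $18.45 = $3,468.60

188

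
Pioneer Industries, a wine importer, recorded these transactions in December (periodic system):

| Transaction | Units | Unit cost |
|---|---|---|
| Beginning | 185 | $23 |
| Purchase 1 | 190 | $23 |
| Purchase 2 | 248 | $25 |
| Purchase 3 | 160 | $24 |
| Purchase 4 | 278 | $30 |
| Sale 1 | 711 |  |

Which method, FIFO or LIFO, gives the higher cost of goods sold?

LIFO

FIFO COGS: 185 @ $23 + 190 @ $23 + 248 @ $25 + 88 @ $24 = $16,937
LIFO COGS: 278 @ $30 + 160 @ $24 + 248 @ $25 + 25 @ $23 = $18,955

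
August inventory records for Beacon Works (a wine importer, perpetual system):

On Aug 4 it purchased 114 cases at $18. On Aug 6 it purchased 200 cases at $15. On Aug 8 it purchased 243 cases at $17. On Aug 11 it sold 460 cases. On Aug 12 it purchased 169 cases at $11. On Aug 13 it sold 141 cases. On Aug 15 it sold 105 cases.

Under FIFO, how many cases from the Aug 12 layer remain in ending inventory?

20

Aug 11, 460 sold [FIFO — oldest first]: 114 @ $18 + 200 @ $15 + 146 @ $17 = $7,534
Aug 13, 141 sold [FIFO — oldest first]: 97 @ $17 + 44 @ $11 = $2,133
Aug 15, 105 sold [FIFO — oldest first]: 105 @ $11 = $1,155
Total COGS = $7,534 + $2,133 + $1,155 = $10,822
Ending inventory: 20 @ $11 = $220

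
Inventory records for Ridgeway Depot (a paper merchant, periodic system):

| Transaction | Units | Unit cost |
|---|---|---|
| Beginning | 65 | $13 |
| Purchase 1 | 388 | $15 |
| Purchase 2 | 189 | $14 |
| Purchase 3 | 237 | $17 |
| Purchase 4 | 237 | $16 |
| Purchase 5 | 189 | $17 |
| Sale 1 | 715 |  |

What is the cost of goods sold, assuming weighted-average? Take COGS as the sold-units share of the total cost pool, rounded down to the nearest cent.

Sale 1, sell 715: 715/1305 × $20,345.00 → $11,146.87
Ending inventory (cost pool remaining) = $9,198.13
Check: goods available $20,345.00 = COGS $11,146.87 + ending $9,198.13

COGS = $11,146.87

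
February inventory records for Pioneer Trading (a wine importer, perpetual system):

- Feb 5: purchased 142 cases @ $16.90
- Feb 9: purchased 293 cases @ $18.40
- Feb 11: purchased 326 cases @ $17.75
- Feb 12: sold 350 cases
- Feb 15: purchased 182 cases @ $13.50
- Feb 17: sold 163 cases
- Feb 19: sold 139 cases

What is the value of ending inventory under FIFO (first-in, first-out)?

Ending inventory = $4,391.75

Feb 12, 350 sold [FIFO — oldest first]: 142 @ $16.90 + 208 @ $18.40 = $6,227.00
Feb 17, 163 sold [FIFO — oldest first]: 85 @ $18.40 + 78 @ $17.75 = $2,948.50
Feb 19, 139 sold [FIFO — oldest first]: 139 @ $17.75 = $2,467.25
Total COGS = $6,227.00 + $2,948.50 + $2,467.25 = $11,642.75
Ending inventory: 109 @ $17.75 + 182 @ $13.50 = $4,391.75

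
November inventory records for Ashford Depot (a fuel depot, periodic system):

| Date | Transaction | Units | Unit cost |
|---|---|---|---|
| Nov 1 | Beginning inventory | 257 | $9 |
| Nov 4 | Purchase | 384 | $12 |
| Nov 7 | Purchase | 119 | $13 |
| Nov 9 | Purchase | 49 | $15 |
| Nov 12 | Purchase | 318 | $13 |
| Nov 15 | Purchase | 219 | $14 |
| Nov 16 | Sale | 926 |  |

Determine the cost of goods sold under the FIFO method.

COGS = $10,724

Nov 16, 926 sold [FIFO — oldest first]: 257 @ $9 + 384 @ $12 + 119 @ $13 + 49 @ $15 + 117 @ $13 = $10,724
Ending inventory: 201 @ $13 + 219 @ $14 = $5,679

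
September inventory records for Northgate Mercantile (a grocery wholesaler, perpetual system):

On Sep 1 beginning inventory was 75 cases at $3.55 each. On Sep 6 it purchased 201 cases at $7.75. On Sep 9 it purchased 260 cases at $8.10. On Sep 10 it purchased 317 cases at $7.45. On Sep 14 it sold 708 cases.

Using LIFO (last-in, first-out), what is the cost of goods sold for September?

COGS = $5,482.90

Sep 14, 708 sold [LIFO — newest first]: 317 @ $7.45 + 260 @ $8.10 + 131 @ $7.75 = $5,482.90
Ending inventory: 75 @ $3.55 + 70 @ $7.75 = $808.75
Check: goods available $6,291.65 = COGS $5,482.90 + ending $808.75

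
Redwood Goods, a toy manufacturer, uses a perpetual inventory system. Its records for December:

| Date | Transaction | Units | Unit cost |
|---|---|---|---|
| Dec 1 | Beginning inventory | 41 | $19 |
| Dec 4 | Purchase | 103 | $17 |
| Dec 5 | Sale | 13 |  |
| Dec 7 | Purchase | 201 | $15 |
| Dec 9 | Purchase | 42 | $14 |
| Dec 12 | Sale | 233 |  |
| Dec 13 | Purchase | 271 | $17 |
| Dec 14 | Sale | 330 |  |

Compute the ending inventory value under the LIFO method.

Ending inventory = $1,476

Dec 5, 13 sold [LIFO — newest first]: 13 @ $17 = $221
Dec 12, 233 sold [LIFO — newest first]: 42 @ $14 + 191 @ $15 = $3,453
Dec 14, 330 sold [LIFO — newest first]: 271 @ $17 + 10 @ $15 + 49 @ $17 = $5,590
Total COGS = $221 + $3,453 + $5,590 = $9,264
Ending inventory: 41 @ $19 + 41 @ $17 = $1,476
Check: goods available $10,740 = COGS $9,264 + ending $1,476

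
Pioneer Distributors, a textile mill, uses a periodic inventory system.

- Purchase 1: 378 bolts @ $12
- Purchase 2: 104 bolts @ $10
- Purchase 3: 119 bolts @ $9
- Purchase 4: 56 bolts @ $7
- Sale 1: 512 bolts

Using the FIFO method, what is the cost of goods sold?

COGS = $5,846

Sale 1 (512) [FIFO — oldest first]: 378 @ $12 + 104 @ $10 + 30 @ $9 = $5,846
Ending inventory: 89 @ $9 + 56 @ $7 = $1,193
Check: goods available $7,039 = COGS $5,846 + ending $1,193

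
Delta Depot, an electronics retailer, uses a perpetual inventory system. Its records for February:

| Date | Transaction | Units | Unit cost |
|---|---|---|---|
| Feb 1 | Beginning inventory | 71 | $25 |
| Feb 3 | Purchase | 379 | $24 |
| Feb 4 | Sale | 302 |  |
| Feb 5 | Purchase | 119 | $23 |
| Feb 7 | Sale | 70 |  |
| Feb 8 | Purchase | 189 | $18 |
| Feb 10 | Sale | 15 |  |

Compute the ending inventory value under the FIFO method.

Feb 4, 302 sold [FIFO — oldest first]: 71 @ $25 + 231 @ $24 = $7,319
Feb 7, 70 sold [FIFO — oldest first]: 70 @ $24 = $1,680
Feb 10, 15 sold [FIFO — oldest first]: 15 @ $24 = $360
Total COGS = $7,319 + $1,680 + $360 = $9,359
Ending inventory: 63 @ $24 + 119 @ $23 + 189 @ $18 = $7,651

Ending inventory = $7,651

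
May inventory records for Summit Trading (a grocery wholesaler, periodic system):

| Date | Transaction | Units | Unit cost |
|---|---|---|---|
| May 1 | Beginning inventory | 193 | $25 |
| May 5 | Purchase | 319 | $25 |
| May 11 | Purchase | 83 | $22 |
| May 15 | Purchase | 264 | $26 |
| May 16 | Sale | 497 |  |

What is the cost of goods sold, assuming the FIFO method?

COGS = $12,425

May 16, 497 sold [FIFO — oldest first]: 193 @ $25 + 304 @ $25 = $12,425
Ending inventory: 15 @ $25 + 83 @ $22 + 264 @ $26 = $9,065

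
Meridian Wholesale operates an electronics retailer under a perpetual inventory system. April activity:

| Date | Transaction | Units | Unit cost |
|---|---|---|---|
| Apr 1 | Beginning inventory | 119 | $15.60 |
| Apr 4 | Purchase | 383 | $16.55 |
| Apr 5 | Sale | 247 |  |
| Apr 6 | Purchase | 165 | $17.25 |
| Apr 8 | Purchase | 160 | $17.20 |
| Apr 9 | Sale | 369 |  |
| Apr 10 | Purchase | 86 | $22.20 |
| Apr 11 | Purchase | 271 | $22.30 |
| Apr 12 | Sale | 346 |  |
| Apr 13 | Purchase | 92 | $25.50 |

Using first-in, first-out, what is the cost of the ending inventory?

Apr 5, 247 sold [FIFO — oldest first]: 119 @ $15.60 + 128 @ $16.55 = $3,974.80
Apr 9, 369 sold [FIFO — oldest first]: 255 @ $16.55 + 114 @ $17.25 = $6,186.75
Apr 12, 346 sold [FIFO — oldest first]: 51 @ $17.25 + 160 @ $17.20 + 86 @ $22.20 + 49 @ $22.30 = $6,633.65
Total COGS = $3,974.80 + $6,186.75 + $6,633.65 = $16,795.20
Ending inventory: 222 @ $22.30 + 92 @ $25.50 = $7,296.60

Ending inventory = $7,296.60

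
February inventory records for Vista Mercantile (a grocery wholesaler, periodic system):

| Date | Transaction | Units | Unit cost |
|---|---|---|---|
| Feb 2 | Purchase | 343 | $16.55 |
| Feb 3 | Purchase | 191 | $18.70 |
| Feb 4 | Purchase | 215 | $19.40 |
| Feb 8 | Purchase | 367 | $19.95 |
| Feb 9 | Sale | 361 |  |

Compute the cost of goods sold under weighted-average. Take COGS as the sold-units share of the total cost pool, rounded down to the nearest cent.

COGS = $6,709.23

Feb 9, sell 361: 361/1116 × $20,741.00 → $6,709.23
Ending inventory (cost pool remaining) = $14,031.77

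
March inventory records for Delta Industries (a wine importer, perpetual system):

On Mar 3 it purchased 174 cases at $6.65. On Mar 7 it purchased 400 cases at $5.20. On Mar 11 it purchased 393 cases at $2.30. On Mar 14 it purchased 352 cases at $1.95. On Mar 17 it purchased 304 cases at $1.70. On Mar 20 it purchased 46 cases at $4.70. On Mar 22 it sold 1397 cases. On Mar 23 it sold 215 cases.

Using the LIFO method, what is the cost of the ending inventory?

Ending inventory = $379.05

Mar 22, 1397 sold [LIFO — newest first]: 46 @ $4.70 + 304 @ $1.70 + 352 @ $1.95 + 393 @ $2.30 + 302 @ $5.20 = $3,893.70
Mar 23, 215 sold [LIFO — newest first]: 98 @ $5.20 + 117 @ $6.65 = $1,287.65
Total COGS = $3,893.70 + $1,287.65 = $5,181.35
Ending inventory: 57 @ $6.65 = $379.05
Check: goods available $5,560.40 = COGS $5,181.35 + ending $379.05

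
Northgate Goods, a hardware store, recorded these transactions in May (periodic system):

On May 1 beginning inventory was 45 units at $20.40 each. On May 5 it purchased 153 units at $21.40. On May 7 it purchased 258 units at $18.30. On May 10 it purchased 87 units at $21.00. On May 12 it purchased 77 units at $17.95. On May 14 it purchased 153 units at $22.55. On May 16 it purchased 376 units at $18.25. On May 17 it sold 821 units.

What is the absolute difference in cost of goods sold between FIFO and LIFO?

$585.20

FIFO COGS: 45 @ $20.40 + 153 @ $21.40 + 258 @ $18.30 + 87 @ $21.00 + 77 @ $17.95 + 153 @ $22.55 + 48 @ $18.25 = $16,448.90
LIFO COGS: 376 @ $18.25 + 153 @ $22.55 + 77 @ $17.95 + 87 @ $21.00 + 128 @ $18.30 = $15,863.70
Difference = |$16,448.90 − $15,863.70| = $585.20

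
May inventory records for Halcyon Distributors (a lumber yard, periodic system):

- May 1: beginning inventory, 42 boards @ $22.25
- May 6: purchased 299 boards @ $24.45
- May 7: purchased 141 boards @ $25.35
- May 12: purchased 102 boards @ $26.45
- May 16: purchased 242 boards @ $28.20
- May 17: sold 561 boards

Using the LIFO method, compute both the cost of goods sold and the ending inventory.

COGS = $14,954.85; ending inventory = $6,386.85

May 17, 561 sold [LIFO — newest first]: 242 @ $28.20 + 102 @ $26.45 + 141 @ $25.35 + 76 @ $24.45 = $14,954.85
Ending inventory: 42 @ $22.25 + 223 @ $24.45 = $6,386.85
Check: goods available $21,341.70 = COGS $14,954.85 + ending $6,386.85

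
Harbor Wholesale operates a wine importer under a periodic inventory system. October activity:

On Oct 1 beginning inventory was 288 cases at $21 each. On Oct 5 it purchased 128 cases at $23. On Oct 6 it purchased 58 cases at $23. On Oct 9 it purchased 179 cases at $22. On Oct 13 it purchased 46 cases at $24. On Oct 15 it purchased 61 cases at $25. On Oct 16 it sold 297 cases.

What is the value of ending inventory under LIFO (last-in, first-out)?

Ending inventory = $10,073

Oct 16, 297 sold [LIFO — newest first]: 61 @ $25 + 46 @ $24 + 179 @ $22 + 11 @ $23 = $6,820
Ending inventory: 288 @ $21 + 128 @ $23 + 47 @ $23 = $10,073
Check: goods available $16,893 = COGS $6,820 + ending $10,073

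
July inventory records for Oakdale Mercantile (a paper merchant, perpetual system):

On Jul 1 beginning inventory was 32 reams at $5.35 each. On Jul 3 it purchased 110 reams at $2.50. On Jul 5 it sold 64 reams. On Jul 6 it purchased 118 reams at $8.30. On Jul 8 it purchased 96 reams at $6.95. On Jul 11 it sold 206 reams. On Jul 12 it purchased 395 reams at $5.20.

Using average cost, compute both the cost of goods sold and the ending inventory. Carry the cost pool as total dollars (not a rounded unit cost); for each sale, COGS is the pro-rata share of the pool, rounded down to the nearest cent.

COGS = $1,535.65; ending inventory = $2,611.15

After Jul 1: 32 on hand, pool $171.20 (≈ $5.3500 each)
After Jul 3: 142 on hand, pool $446.20 (≈ $3.1423 each)
Jul 5, sell 64: 64/142 × $446.20 → $201.10
After Jul 6: 196 on hand, pool $1,224.50 (≈ $6.2474 each)
After Jul 8: 292 on hand, pool $1,891.70 (≈ $6.4784 each)
Jul 11, sell 206: 206/292 × $1,891.70 → $1,334.55
After Jul 12: 481 on hand, pool $2,611.15 (≈ $5.4286 each)
Total COGS = $201.10 + $1,334.55 = $1,535.65
Ending inventory (cost pool remaining) = $2,611.15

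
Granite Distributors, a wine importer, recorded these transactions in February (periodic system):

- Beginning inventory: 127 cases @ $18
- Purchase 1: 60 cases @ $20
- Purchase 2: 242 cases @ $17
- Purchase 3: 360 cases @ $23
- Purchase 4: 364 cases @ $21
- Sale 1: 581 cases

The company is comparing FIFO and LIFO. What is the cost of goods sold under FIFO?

COGS = $11,096

FIFO COGS: 127 @ $18 + 60 @ $20 + 242 @ $17 + 152 @ $23 = $11,096
LIFO COGS: 364 @ $21 + 217 @ $23 = $12,635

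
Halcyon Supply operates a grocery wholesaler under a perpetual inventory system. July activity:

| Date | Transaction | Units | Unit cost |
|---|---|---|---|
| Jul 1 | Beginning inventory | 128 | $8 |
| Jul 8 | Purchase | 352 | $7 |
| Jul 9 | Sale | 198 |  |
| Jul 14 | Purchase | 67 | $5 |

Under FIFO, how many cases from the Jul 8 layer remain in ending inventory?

282

Jul 9, 198 sold [FIFO — oldest first]: 128 @ $8 + 70 @ $7 = $1,514
Ending inventory: 282 @ $7 + 67 @ $5 = $2,309
Check: goods available $3,823 = COGS $1,514 + ending $2,309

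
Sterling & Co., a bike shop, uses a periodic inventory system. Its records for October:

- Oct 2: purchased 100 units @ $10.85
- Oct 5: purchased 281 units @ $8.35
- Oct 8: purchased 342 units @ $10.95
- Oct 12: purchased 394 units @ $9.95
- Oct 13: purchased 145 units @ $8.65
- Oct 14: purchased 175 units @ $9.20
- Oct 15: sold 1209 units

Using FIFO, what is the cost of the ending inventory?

Oct 15, 1209 sold [FIFO — oldest first]: 100 @ $10.85 + 281 @ $8.35 + 342 @ $10.95 + 394 @ $9.95 + 92 @ $8.65 = $11,892.35
Ending inventory: 53 @ $8.65 + 175 @ $9.20 = $2,068.45

Ending inventory = $2,068.45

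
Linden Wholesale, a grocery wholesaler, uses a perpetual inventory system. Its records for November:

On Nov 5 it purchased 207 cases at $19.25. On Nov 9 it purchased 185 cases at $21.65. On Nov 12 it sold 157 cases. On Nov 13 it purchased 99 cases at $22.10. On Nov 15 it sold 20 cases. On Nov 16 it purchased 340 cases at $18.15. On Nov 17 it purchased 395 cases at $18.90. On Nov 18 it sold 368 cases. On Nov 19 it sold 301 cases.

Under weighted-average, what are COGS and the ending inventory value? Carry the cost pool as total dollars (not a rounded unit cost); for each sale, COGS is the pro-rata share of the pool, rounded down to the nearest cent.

COGS = $16,498.22; ending inventory = $7,316.18

After Nov 5: 207 on hand, pool $3,984.75 (≈ $19.2500 each)
After Nov 9: 392 on hand, pool $7,990.00 (≈ $20.3827 each)
Nov 12, sell 157: 157/392 × $7,990.00 → $3,200.07
After Nov 13: 334 on hand, pool $6,977.83 (≈ $20.8917 each)
Nov 15, sell 20: 20/334 × $6,977.83 → $417.83
After Nov 16: 654 on hand, pool $12,731.00 (≈ $19.4664 each)
After Nov 17: 1049 on hand, pool $20,196.50 (≈ $19.2531 each)
Nov 18, sell 368: 368/1049 × $20,196.50 → $7,085.14
Nov 19, sell 301: 301/681 × $13,111.36 → $5,795.18
Total COGS = $3,200.07 + $417.83 + $7,085.14 + $5,795.18 = $16,498.22
Ending inventory (cost pool remaining) = $7,316.18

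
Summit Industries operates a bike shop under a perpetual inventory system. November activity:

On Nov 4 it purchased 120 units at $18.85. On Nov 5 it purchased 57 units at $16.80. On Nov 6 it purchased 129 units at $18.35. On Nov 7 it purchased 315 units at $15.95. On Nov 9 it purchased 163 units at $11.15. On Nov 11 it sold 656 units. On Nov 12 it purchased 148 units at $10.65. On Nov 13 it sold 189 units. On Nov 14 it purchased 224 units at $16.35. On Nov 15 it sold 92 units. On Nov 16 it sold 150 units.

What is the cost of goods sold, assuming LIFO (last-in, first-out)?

COGS = $16,366.40

Nov 11, 656 sold [LIFO — newest first]: 163 @ $11.15 + 315 @ $15.95 + 129 @ $18.35 + 49 @ $16.80 = $10,032.05
Nov 13, 189 sold [LIFO — newest first]: 148 @ $10.65 + 8 @ $16.80 + 33 @ $18.85 = $2,332.65
Nov 15, 92 sold [LIFO — newest first]: 92 @ $16.35 = $1,504.20
Nov 16, 150 sold [LIFO — newest first]: 132 @ $16.35 + 18 @ $18.85 = $2,497.50
Total COGS = $10,032.05 + $2,332.65 + $1,504.20 + $2,497.50 = $16,366.40
Ending inventory: 69 @ $18.85 = $1,300.65
Check: goods available $17,667.05 = COGS $16,366.40 + ending $1,300.65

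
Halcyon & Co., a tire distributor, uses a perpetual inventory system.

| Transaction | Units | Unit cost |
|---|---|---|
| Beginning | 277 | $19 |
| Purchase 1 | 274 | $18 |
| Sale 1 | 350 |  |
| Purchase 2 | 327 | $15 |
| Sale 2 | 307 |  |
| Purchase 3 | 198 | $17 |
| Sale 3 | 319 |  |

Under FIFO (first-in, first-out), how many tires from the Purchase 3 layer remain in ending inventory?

100

Sale 1 (350) [FIFO — oldest first]: 277 @ $19 + 73 @ $18 = $6,577
Sale 2 (307) [FIFO — oldest first]: 201 @ $18 + 106 @ $15 = $5,208
Sale 3 (319) [FIFO — oldest first]: 221 @ $15 + 98 @ $17 = $4,981
Total COGS = $6,577 + $5,208 + $4,981 = $16,766
Ending inventory: 100 @ $17 = $1,700
Check: goods available $18,466 = COGS $16,766 + ending $1,700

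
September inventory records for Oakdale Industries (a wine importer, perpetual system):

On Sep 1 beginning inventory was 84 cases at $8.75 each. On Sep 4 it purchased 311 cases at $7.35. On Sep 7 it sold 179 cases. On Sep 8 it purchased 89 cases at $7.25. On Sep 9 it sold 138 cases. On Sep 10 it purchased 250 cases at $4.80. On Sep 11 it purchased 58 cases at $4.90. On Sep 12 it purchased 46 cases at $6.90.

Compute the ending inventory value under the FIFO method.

Sep 7, 179 sold [FIFO — oldest first]: 84 @ $8.75 + 95 @ $7.35 = $1,433.25
Sep 9, 138 sold [FIFO — oldest first]: 138 @ $7.35 = $1,014.30
Total COGS = $1,433.25 + $1,014.30 = $2,447.55
Ending inventory: 78 @ $7.35 + 89 @ $7.25 + 250 @ $4.80 + 58 @ $4.90 + 46 @ $6.90 = $3,020.15
Check: goods available $5,467.70 = COGS $2,447.55 + ending $3,020.15

Ending inventory = $3,020.15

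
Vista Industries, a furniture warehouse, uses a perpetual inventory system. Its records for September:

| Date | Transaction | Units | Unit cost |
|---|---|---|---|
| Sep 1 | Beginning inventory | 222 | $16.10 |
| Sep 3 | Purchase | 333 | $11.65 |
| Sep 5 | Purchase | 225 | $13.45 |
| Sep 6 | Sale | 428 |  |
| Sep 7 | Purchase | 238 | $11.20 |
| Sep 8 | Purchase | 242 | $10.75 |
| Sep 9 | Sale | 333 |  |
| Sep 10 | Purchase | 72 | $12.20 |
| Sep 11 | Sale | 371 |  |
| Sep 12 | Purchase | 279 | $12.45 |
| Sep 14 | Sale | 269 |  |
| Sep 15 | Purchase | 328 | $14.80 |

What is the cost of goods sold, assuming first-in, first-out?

COGS = $17,484.45

Sep 6, 428 sold [FIFO — oldest first]: 222 @ $16.10 + 206 @ $11.65 = $5,974.10
Sep 9, 333 sold [FIFO — oldest first]: 127 @ $11.65 + 206 @ $13.45 = $4,250.25
Sep 11, 371 sold [FIFO — oldest first]: 19 @ $13.45 + 238 @ $11.20 + 114 @ $10.75 = $4,146.65
Sep 14, 269 sold [FIFO — oldest first]: 128 @ $10.75 + 72 @ $12.20 + 69 @ $12.45 = $3,113.45
Total COGS = $5,974.10 + $4,250.25 + $4,146.65 + $3,113.45 = $17,484.45
Ending inventory: 210 @ $12.45 + 328 @ $14.80 = $7,468.90
Check: goods available $24,953.35 = COGS $17,484.45 + ending $7,468.90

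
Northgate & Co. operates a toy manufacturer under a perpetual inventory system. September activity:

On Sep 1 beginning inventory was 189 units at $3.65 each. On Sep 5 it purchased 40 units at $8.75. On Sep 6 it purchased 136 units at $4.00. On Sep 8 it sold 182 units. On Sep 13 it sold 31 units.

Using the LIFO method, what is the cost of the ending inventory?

Ending inventory = $554.80

Sep 8, 182 sold [LIFO — newest first]: 136 @ $4.00 + 40 @ $8.75 + 6 @ $3.65 = $915.90
Sep 13, 31 sold [LIFO — newest first]: 31 @ $3.65 = $113.15
Total COGS = $915.90 + $113.15 = $1,029.05
Ending inventory: 152 @ $3.65 = $554.80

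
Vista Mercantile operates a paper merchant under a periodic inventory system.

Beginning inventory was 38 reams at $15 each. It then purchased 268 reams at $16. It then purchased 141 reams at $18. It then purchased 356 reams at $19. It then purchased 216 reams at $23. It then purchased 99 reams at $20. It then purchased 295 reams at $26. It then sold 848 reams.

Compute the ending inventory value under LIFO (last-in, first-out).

Ending inventory = $9,638

Sale 1 (848) [LIFO — newest first]: 295 @ $26 + 99 @ $20 + 216 @ $23 + 238 @ $19 = $19,140
Ending inventory: 38 @ $15 + 268 @ $16 + 141 @ $18 + 118 @ $19 = $9,638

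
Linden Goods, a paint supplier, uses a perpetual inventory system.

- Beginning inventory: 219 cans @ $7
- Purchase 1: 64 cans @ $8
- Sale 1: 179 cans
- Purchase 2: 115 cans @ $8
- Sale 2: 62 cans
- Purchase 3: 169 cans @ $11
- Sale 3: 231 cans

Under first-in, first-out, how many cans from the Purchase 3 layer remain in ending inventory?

95

Sale 1 (179) [FIFO — oldest first]: 179 @ $7 = $1,253
Sale 2 (62) [FIFO — oldest first]: 40 @ $7 + 22 @ $8 = $456
Sale 3 (231) [FIFO — oldest first]: 42 @ $8 + 115 @ $8 + 74 @ $11 = $2,070
Total COGS = $1,253 + $456 + $2,070 = $3,779
Ending inventory: 95 @ $11 = $1,045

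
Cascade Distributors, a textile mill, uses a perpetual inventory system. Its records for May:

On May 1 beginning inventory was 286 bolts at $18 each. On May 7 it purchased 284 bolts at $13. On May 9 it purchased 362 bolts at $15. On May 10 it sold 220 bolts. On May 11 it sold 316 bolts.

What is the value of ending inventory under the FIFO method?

Ending inventory = $5,872

May 10, 220 sold [FIFO — oldest first]: 220 @ $18 = $3,960
May 11, 316 sold [FIFO — oldest first]: 66 @ $18 + 250 @ $13 = $4,438
Total COGS = $3,960 + $4,438 = $8,398
Ending inventory: 34 @ $13 + 362 @ $15 = $5,872
Check: goods available $14,270 = COGS $8,398 + ending $5,872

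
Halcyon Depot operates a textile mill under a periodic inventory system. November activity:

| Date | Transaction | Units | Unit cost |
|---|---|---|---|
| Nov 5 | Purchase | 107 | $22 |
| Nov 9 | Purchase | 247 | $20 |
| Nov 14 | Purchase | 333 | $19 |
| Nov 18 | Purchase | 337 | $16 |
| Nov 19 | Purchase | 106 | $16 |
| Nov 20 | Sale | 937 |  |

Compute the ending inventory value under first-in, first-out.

Ending inventory = $3,088

Nov 20, 937 sold [FIFO — oldest first]: 107 @ $22 + 247 @ $20 + 333 @ $19 + 250 @ $16 = $17,621
Ending inventory: 87 @ $16 + 106 @ $16 = $3,088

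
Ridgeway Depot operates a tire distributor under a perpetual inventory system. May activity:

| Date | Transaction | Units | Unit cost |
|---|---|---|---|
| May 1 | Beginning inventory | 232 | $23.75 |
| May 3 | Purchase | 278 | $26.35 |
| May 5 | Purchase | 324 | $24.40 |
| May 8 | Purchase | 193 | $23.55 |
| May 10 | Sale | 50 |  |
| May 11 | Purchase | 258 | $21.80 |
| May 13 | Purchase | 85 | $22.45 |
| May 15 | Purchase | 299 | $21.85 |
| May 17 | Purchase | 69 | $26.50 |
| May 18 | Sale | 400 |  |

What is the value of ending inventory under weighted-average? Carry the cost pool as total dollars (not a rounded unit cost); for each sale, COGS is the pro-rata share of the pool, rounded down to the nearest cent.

Ending inventory = $30,482.64

After May 1: 232 on hand, pool $5,510.00 (≈ $23.7500 each)
After May 3: 510 on hand, pool $12,835.30 (≈ $25.1673 each)
After May 5: 834 on hand, pool $20,740.90 (≈ $24.8692 each)
After May 8: 1027 on hand, pool $25,286.05 (≈ $24.6213 each)
May 10, sell 50: 50/1027 × $25,286.05 → $1,231.06
After May 11: 1235 on hand, pool $29,679.39 (≈ $24.0319 each)
After May 13: 1320 on hand, pool $31,587.64 (≈ $23.9300 each)
After May 15: 1619 on hand, pool $38,120.79 (≈ $23.5459 each)
After May 17: 1688 on hand, pool $39,949.29 (≈ $23.6666 each)
May 18, sell 400: 400/1688 × $39,949.29 → $9,466.65
Total COGS = $1,231.06 + $9,466.65 = $10,697.71
Ending inventory (cost pool remaining) = $30,482.64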